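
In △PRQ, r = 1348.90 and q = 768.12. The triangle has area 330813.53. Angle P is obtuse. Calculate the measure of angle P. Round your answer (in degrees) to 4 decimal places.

140.3152

From area = ½·r·q·sin P, we get sin P = 2·area/(r·q) ≈ 0.63856.
Taking the obtuse solution, ∠P ≈ 140.32°.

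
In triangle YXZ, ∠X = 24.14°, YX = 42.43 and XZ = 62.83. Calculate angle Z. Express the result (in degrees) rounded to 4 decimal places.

35.7428

By the law of cosines, ZY² = YX² + XZ² − 2·YX·XZ·cos X = 882.43, so ZY ≈ 29.706.
Law of cosines again: cos Z = (XZ² + ZY² − YX²)/(2·XZ·ZY) ≈ 0.81165, so ∠Z ≈ 35.74°.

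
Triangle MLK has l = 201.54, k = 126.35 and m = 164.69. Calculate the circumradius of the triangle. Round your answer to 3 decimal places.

R ≈ 100.948

By the law of cosines, cos M = (l² + k² − m²) / (2·l·k) ≈ 0.57845, so ∠M ≈ 54.66°.
Circumradius = m/(2 sin M) ≈ 100.95.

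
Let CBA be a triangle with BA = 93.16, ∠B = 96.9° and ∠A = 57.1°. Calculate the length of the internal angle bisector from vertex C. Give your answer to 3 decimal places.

The third angle is ∠C = 180° − ∠B − ∠A = 26.00°.
Law of sines: AC = BA·sin B/sin C ≈ 210.97.
Law of sines: CB = BA·sin A/sin C ≈ 178.43.
The bisector from C has length 2·AC·CB·cos(∠C/2)/(AC+CB) ≈ 188.39.

t_C ≈ 188.388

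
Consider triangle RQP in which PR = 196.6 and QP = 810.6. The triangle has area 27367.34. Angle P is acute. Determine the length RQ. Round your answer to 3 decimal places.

From area = ½·QP·PR·sin P, we get sin P = 2·area/(QP·PR) ≈ 0.34346.
Taking the acute solution, ∠P ≈ 20.09°.
Law of cosines then gives RQ ≈ 629.59.

629.591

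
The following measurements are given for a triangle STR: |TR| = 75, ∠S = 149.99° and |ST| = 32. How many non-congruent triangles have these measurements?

|ST|·sin S = 32·sin(149.99°) ≈ 16.
Since ∠S is not acute, a triangle exists only if |TR| > |ST|; here |TR| > |ST|, so there is exactly one triangle.

1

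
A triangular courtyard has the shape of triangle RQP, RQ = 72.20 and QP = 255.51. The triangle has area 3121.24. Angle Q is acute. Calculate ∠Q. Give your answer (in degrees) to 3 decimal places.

From area = ½·RQ·QP·sin Q, we get sin Q = 2·area/(RQ·QP) ≈ 0.33839.
Taking the acute solution, ∠Q ≈ 19.78°.

∠Q ≈ 19.779°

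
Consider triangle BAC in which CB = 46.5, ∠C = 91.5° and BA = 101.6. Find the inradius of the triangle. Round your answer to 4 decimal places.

r ≈ 17.4640

Law of sines: sin A = CB·sin C/BA ≈ 0.45752.
Since BA ≥ CB, only the acute value applies: ∠A ≈ 27.23°.
Then ∠B = 180° − ∠C − ∠A ≈ 61.27°.
Law of sines gives AC = BA·sin B/sin C ≈ 89.125.
Area = ½·BA·CB·sin B ≈ 2071.5.
Semiperimeter s = (89.125+46.5+101.6)/2 = 118.61.
Inradius = area/s = 2071.5/118.61 ≈ 17.464.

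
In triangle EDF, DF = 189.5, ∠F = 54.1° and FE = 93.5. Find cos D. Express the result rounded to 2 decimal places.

cos D ≈ 0.87

By the law of cosines, ED² = DF² + FE² − 2·DF·FE·cos F = 23874, so ED ≈ 154.51.
Law of cosines again: cos D = (ED² + DF² − FE²)/(2·ED·DF) ≈ 0.87162, so ∠D ≈ 29.35°.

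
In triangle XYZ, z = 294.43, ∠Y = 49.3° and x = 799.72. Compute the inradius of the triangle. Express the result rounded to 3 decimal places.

By the law of cosines, y² = z² + x² − 2·z·x·cos Y = 4.1915e+05, so y ≈ 647.42.
Area = ½·z·x·sin Y ≈ 89256.
Semiperimeter s = (799.72+647.42+294.43)/2 = 870.79.
Inradius = area/s = 89256/870.79 ≈ 102.5.

102.500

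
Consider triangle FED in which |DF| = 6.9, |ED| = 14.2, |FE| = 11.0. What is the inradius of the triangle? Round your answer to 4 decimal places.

Semiperimeter s = (14.2 + 6.9 + 11)/2 = 16.05.
Heron's formula: area = √(16.05·1.85·9.15·5.05) ≈ 37.041.
Inradius = area/s = 37.041/16.05 ≈ 2.3078.

2.3078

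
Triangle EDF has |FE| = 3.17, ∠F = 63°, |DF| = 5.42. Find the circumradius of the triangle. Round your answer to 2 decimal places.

2.74

By the law of cosines, |ED|² = |DF|² + |FE|² − 2·|DF|·|FE|·cos F = 23.825, so |ED| ≈ 4.8811.
Area = ½·|DF|·|FE|·sin F ≈ 7.6544.
Circumradius = |ED|/(2 sin F) ≈ 2.7391.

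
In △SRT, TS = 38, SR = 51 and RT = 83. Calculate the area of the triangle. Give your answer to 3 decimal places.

area ≈ 658.362

Semiperimeter s = (83 + 38 + 51)/2 = 86.
Heron's formula: area = √(86·3·48·35) ≈ 658.36.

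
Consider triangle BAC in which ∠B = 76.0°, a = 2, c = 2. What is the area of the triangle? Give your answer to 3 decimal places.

Area = ½·a·c·sin B ≈ 1.9406.

area ≈ 1.941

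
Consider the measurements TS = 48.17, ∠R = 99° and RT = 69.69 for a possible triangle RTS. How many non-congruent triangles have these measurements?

RT·sin R = 69.69·sin(99°) ≈ 68.83.
Since ∠R is not acute, a triangle exists only if TS > RT; here TS ≤ RT, so there is no triangle.

0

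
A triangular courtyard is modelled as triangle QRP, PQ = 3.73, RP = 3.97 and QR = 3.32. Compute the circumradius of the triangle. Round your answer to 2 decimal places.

By the law of cosines, cos Q = (PQ² + QR² − RP²) / (2·PQ·QR) ≈ 0.37043, so ∠Q ≈ 68.26°.
Circumradius = RP/(2 sin Q) ≈ 2.137.

2.14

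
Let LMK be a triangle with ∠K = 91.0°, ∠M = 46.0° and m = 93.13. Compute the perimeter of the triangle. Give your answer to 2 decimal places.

The third angle is ∠L = 180° − ∠M − ∠K = 43.00°.
Law of sines: l = m·sin L/sin M ≈ 88.296.
Law of sines: k = m·sin K/sin M ≈ 129.45.
Semiperimeter s = (88.296+93.13+129.45)/2 = 155.44.
Perimeter = 88.296 + 93.13 + 129.45 = 310.87.

perimeter ≈ 310.87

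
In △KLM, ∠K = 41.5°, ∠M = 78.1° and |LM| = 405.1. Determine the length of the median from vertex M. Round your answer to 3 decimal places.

m_M ≈ 365.885

The third angle is ∠L = 180° − ∠M − ∠K = 60.40°.
Law of sines: |MK| = |LM|·sin L/sin K ≈ 531.58.
Law of sines: |KL| = |LM|·sin M/sin K ≈ 598.22.
Median from M: ½√(2·|LM|² + 2·|MK|² − |KL|²) ≈ 365.88.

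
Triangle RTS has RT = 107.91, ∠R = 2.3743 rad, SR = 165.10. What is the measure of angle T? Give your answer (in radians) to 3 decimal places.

By the law of cosines, TS² = SR² + RT² − 2·SR·RT·cos R = 64550, so TS ≈ 254.07.
Law of cosines again: cos T = (RT² + TS² − SR²)/(2·RT·TS) ≈ 0.89247, so ∠T ≈ 0.4680 rad.

0.468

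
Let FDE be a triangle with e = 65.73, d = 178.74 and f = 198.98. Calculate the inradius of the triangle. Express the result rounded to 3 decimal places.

Semiperimeter s = (198.98 + 178.74 + 65.73)/2 = 221.73.
Heron's formula: area = √(221.73·22.745·42.985·156) ≈ 5815.2.
Inradius = area/s = 5815.2/221.73 ≈ 26.227.

r ≈ 26.227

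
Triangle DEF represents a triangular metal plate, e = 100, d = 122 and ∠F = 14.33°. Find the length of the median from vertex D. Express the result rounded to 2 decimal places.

m_D ≈ 43.60

By the law of cosines, f² = d² + e² − 2·d·e·cos F = 1243.2, so f ≈ 35.259.
Median from D: ½√(2·e² + 2·f² − d²) ≈ 43.596.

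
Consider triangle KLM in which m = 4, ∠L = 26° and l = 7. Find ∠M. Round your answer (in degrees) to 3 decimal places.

14.507

Law of sines: sin M = m·sin L/l ≈ 0.25050.
Since l ≥ m, only the acute value applies: ∠M ≈ 14.51°.
Then ∠K = 180° − ∠L − ∠M ≈ 139.49°.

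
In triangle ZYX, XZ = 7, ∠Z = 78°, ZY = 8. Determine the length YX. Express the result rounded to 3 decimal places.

9.472

By the law of cosines, YX² = XZ² + ZY² − 2·XZ·ZY·cos Z = 89.714, so YX ≈ 9.4717.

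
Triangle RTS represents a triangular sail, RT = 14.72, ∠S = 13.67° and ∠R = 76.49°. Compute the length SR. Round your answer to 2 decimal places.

62.29

The third angle is ∠T = 180° − ∠S − ∠R = 89.84°.
Law of sines: SR = RT·sin T/sin S ≈ 62.286.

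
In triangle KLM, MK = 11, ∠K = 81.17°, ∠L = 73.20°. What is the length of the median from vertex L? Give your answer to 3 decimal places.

The third angle is ∠M = 180° − ∠K − ∠L = 25.63°.
Law of sines: LM = MK·sin K/sin L ≈ 11.354.
Law of sines: KL = MK·sin M/sin L ≈ 4.9703.
Median from L: ½√(2·KL² + 2·LM² − MK²) ≈ 6.8236.

m_L ≈ 6.824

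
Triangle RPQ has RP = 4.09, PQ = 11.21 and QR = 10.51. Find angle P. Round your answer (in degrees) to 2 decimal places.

69.62

By the law of cosines, cos P = (RP² + PQ² − QR²) / (2·RP·PQ) ≈ 0.34823, so ∠P ≈ 69.62°.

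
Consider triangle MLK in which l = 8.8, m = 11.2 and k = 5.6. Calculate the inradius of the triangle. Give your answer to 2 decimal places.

1.90

Semiperimeter s = (11.2 + 8.8 + 5.6)/2 = 12.8.
Heron's formula: area = √(12.8·1.6·4·7.2) ≈ 24.286.
Inradius = area/s = 24.286/12.8 ≈ 1.8974.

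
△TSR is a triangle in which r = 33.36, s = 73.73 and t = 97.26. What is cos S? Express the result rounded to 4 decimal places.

By the law of cosines, cos S = (r² + t² − s²) / (2·r·t) ≈ 0.79151, so ∠S ≈ 37.67°.

cos S ≈ 0.7915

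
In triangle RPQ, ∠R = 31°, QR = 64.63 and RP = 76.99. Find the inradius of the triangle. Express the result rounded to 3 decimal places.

14.136

By the law of cosines, PQ² = QR² + RP² − 2·QR·RP·cos R = 1574.2, so PQ ≈ 39.676.
Area = ½·QR·RP·sin R ≈ 1281.4.
Semiperimeter s = (39.676+64.63+76.99)/2 = 90.648.
Inradius = area/s = 1281.4/90.648 ≈ 14.136.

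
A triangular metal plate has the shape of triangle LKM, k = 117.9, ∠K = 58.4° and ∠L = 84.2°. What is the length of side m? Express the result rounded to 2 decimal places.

The third angle is ∠M = 180° − ∠L − ∠K = 37.40°.
Law of sines: m = k·sin M/sin K ≈ 84.076.

84.08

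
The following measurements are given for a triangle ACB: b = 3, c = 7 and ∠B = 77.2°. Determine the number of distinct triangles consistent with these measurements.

0

c·sin B = 7·sin(77.2°) ≈ 6.826.
Since b = 3 < 6.826 = c sin B, no triangle exists.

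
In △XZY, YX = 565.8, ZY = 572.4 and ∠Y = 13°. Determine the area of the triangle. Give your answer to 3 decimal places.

Area = ½·ZY·YX·sin Y ≈ 36427.

area ≈ 36426.765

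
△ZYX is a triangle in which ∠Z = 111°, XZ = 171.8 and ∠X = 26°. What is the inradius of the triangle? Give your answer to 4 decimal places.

r ≈ 34.2316

The third angle is ∠Y = 180° − ∠X − ∠Z = 43.00°.
Law of sines: YX = XZ·sin Z/sin Y ≈ 235.18.
Law of sines: ZY = XZ·sin X/sin Y ≈ 110.43.
Area = ½·XZ·YX·sin X ≈ 8855.8.
Semiperimeter s = (235.18+171.8+110.43)/2 = 258.7.
Inradius = area/s = 8855.8/258.7 ≈ 34.232.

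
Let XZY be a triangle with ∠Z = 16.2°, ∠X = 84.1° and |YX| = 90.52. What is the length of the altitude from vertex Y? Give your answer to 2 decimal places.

h_Y ≈ 90.04

The third angle is ∠Y = 180° − ∠X − ∠Z = 79.70°.
Law of sines: |ZY| = |YX|·sin X/sin Z ≈ 322.74.
Law of sines: |XZ| = |YX|·sin Y/sin Z ≈ 319.23.
Area = ½·|YX|·|ZY|·sin Y ≈ 14372.
The altitude from Y has length 2·area/|XZ| ≈ 90.04.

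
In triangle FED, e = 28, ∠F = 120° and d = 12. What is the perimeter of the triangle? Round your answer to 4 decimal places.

By the law of cosines, f² = e² + d² − 2·e·d·cos F = 1264, so f ≈ 35.553.
Semiperimeter s = (35.553+28+12)/2 = 37.776.
Perimeter = 35.553 + 28 + 12 = 75.553.

perimeter ≈ 75.5528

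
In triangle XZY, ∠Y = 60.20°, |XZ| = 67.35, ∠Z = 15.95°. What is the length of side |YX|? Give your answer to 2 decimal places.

The third angle is ∠X = 180° − ∠Z − ∠Y = 103.85°.
Law of sines: |YX| = |XZ|·sin Z/sin Y ≈ 21.328.

21.33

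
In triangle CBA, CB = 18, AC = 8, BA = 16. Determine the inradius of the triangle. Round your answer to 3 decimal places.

3.047

Semiperimeter s = (16 + 8 + 18)/2 = 21.
Heron's formula: area = √(21·5·13·3) ≈ 63.992.
Inradius = area/s = 63.992/21 ≈ 3.0472.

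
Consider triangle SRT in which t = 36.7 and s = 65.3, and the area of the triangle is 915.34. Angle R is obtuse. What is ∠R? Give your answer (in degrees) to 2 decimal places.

From area = ½·t·s·sin R, we get sin R = 2·area/(t·s) ≈ 0.76389.
Taking the obtuse solution, ∠R ≈ 130.19°.

130.19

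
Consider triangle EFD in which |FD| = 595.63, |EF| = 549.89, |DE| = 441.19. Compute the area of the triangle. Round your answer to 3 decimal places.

area ≈ 115972.745

Semiperimeter s = (595.63 + 441.19 + 549.89)/2 = 793.36.
Heron's formula: area = √(793.36·197.73·352.17·243.47) ≈ 1.1597e+05.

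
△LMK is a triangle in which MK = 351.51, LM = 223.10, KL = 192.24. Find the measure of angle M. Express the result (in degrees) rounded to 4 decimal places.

∠M ≈ 29.5987°

By the law of cosines, cos M = (LM² + MK² − KL²) / (2·LM·MK) ≈ 0.86951, so ∠M ≈ 29.60°.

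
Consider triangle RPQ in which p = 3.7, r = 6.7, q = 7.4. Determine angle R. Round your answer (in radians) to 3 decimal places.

1.126

By the law of cosines, cos R = (p² + q² − r²) / (2·p·q) ≈ 0.43024, so ∠R ≈ 1.126 rad.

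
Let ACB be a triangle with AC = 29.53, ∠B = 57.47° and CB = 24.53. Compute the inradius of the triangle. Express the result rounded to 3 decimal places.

Law of sines: sin A = CB·sin B/AC ≈ 0.70036.
Since AC ≥ CB, only the acute value applies: ∠A ≈ 44.46°.
Then ∠C = 180° − ∠B − ∠A ≈ 78.07°.
Law of sines gives BA = AC·sin C/sin B ≈ 34.269.
Area = ½·AC·CB·sin C ≈ 354.37.
Semiperimeter s = (24.53+34.269+29.53)/2 = 44.165.
Inradius = area/s = 354.37/44.165 ≈ 8.0238.

r ≈ 8.024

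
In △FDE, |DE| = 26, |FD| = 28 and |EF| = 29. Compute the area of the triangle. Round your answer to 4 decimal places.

Semiperimeter s = (26 + 29 + 28)/2 = 41.5.
Heron's formula: area = √(41.5·15.5·12.5·13.5) ≈ 329.47.

329.4669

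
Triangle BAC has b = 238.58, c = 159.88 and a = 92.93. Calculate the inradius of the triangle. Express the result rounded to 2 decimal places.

r ≈ 19.48

Semiperimeter s = (238.58 + 92.93 + 159.88)/2 = 245.69.
Heron's formula: area = √(245.69·7.115·152.76·85.815) ≈ 4787.2.
Inradius = area/s = 4787.2/245.69 ≈ 19.484.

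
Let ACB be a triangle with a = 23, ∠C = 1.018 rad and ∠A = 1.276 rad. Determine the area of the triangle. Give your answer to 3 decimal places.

The third angle is ∠B = π − ∠A − ∠C = 0.848 rad.
Law of sines: c = a·sin C/sin A ≈ 20.457.
Law of sines: b = a·sin B/sin A ≈ 18.02.
Area = ½·a·c·sin B ≈ 176.37.

176.367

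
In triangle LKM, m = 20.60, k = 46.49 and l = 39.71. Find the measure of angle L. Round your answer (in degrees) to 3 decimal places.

By the law of cosines, cos L = (k² + m² − l²) / (2·k·m) ≈ 0.52668, so ∠L ≈ 58.22°.

58.219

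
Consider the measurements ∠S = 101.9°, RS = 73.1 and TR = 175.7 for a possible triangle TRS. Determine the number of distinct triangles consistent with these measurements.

1

RS·sin S = 73.1·sin(101.9°) ≈ 71.53.
Since ∠S is not acute, a triangle exists only if TR > RS; here TR > RS, so there is exactly one triangle.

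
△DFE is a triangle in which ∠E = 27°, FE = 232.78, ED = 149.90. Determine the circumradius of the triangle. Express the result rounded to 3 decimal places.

R ≈ 132.507

By the law of cosines, DF² = FE² + ED² − 2·FE·ED·cos E = 14475, so DF ≈ 120.31.
Area = ½·FE·ED·sin E ≈ 7920.7.
Circumradius = DF/(2 sin E) ≈ 132.51.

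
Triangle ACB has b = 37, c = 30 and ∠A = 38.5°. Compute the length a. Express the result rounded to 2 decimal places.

By the law of cosines, a² = c² + b² − 2·c·b·cos A = 531.61, so a ≈ 23.057.

23.06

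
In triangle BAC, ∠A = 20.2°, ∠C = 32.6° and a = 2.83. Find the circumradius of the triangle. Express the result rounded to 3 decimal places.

4.098

The third angle is ∠B = 180° − ∠A − ∠C = 127.20°.
Law of sines: b = a·sin B/sin A ≈ 6.5282.
Law of sines: c = a·sin C/sin A ≈ 4.4157.
Circumradius = a/(2 sin A) ≈ 4.0979.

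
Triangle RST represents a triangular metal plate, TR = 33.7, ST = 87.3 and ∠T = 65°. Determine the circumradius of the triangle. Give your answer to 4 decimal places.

43.6856

By the law of cosines, RS² = ST² + TR² − 2·ST·TR·cos T = 6270.3, so RS ≈ 79.185.
Area = ½·ST·TR·sin T ≈ 1333.2.
Circumradius = RS/(2 sin T) ≈ 43.686.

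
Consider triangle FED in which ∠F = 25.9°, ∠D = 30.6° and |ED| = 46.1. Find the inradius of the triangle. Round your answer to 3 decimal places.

The third angle is ∠E = 180° − ∠D − ∠F = 123.50°.
Law of sines: |DF| = |ED|·sin E/sin F ≈ 88.008.
Law of sines: |FE| = |ED|·sin D/sin F ≈ 53.724.
Area = ½·|ED|·|DF|·sin D ≈ 1032.6.
Semiperimeter s = (46.1+88.008+53.724)/2 = 93.916.
Inradius = area/s = 1032.6/93.916 ≈ 10.995.

r ≈ 10.995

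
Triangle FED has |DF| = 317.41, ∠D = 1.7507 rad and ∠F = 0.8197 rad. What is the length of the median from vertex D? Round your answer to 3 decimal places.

The third angle is ∠E = π − ∠D − ∠F = 0.5712 rad.
Law of sines: |ED| = |DF|·sin F/sin E ≈ 429.14.
Law of sines: |FE| = |DF|·sin D/sin E ≈ 577.63.
Median from D: ½√(2·|ED|² + 2·|DF|² − |FE|²) ≈ 242.98.

m_D ≈ 242.983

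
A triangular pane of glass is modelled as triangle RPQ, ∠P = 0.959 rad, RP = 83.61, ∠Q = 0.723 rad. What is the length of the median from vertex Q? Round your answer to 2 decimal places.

m_Q ≈ 107.19

The third angle is ∠R = π − ∠P − ∠Q = 1.460 rad.
Law of sines: PQ = RP·sin R/sin Q ≈ 125.59.
Law of sines: QR = RP·sin P/sin Q ≈ 103.45.
Median from Q: ½√(2·PQ² + 2·QR² − RP²) ≈ 107.19.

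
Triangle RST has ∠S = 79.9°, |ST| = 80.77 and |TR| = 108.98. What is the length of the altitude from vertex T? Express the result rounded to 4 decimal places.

79.5183

Law of sines: sin R = |ST|·sin S/|TR| ≈ 0.72966.
Since |TR| ≥ |ST|, only the acute value applies: ∠R ≈ 46.86°.
Then ∠T = 180° − ∠S − ∠R ≈ 53.24°.
Law of sines gives |RS| = |TR|·sin T/sin S ≈ 88.686.
Area = ½·|TR|·|ST|·sin T ≈ 3526.1.
The altitude from T has length 2·area/|RS| ≈ 79.518.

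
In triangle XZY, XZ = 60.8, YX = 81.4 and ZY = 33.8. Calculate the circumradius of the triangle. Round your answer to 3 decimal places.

By the law of cosines, cos X = (YX² + XZ² − ZY²) / (2·YX·XZ) ≈ 0.92745, so ∠X ≈ 0.383 rad.
Circumradius = ZY/(2 sin X) ≈ 45.195.

45.195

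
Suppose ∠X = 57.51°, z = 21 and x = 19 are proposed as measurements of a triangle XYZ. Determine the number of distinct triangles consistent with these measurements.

2

z·sin X = 21·sin(57.51°) ≈ 17.71.
Since z sin X < x < z (17.71 < 19 < 21), two triangles exist.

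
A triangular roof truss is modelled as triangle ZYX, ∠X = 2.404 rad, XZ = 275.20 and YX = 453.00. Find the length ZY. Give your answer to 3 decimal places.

682.255

By the law of cosines, ZY² = YX² + XZ² − 2·YX·XZ·cos X = 4.6547e+05, so ZY ≈ 682.25.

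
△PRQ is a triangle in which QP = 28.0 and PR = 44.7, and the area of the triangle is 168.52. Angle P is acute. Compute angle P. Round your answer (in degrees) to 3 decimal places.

∠P ≈ 15.622°

From area = ½·QP·PR·sin P, we get sin P = 2·area/(QP·PR) ≈ 0.26929.
Taking the acute solution, ∠P ≈ 15.62°.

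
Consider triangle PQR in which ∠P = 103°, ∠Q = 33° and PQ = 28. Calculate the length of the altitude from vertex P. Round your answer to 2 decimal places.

The third angle is ∠R = 180° − ∠P − ∠Q = 44.00°.
Law of sines: QR = PQ·sin P/sin R ≈ 39.275.
Law of sines: RP = PQ·sin Q/sin R ≈ 21.953.
Area = ½·PQ·QR·sin Q ≈ 299.47.
The altitude from P has length 2·area/QR ≈ 15.25.

h_P ≈ 15.25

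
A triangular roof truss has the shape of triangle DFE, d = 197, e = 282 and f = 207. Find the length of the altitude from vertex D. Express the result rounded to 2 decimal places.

h_D ≈ 206.93

Semiperimeter s = (197 + 207 + 282)/2 = 343.
Heron's formula: area = √(343·146·136·61) ≈ 20383.
The altitude from D has length 2·area/d ≈ 206.93.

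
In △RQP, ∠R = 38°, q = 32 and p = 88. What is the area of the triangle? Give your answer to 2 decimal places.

Area = ½·q·p·sin R ≈ 866.85.

area ≈ 866.85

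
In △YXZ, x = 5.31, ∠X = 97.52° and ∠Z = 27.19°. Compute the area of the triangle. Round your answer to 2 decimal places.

area ≈ 5.34

The third angle is ∠Y = 180° − ∠X − ∠Z = 55.29°.
Law of sines: y = x·sin Y/sin X ≈ 4.4029.
Law of sines: z = x·sin Z/sin X ≈ 2.4474.
Area = ½·x·y·sin Z ≈ 5.3416.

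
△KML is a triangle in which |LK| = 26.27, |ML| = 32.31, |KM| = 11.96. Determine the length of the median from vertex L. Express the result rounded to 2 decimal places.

Median from L: ½√(2·|ML|² + 2·|LK|² − |KM|²) ≈ 28.832.

28.83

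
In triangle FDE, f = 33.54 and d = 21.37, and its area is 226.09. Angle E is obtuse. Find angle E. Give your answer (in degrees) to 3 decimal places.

∠E ≈ 140.885°

From area = ½·f·d·sin E, we get sin E = 2·area/(f·d) ≈ 0.63088.
Taking the obtuse solution, ∠E ≈ 140.89°.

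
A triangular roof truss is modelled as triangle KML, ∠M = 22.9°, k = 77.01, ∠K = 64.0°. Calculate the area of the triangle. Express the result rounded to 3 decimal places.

The third angle is ∠L = 180° − ∠K − ∠M = 93.10°.
Law of sines: m = k·sin M/sin K ≈ 33.341.
Law of sines: l = k·sin L/sin K ≈ 85.556.
Area = ½·k·m·sin L ≈ 1281.9.

area ≈ 1281.906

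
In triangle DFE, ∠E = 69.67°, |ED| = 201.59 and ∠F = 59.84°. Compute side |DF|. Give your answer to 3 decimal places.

218.629

The third angle is ∠D = 180° − ∠F − ∠E = 50.49°.
Law of sines: |DF| = |ED|·sin E/sin F ≈ 218.63.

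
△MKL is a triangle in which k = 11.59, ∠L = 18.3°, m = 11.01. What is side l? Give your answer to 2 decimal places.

3.64

By the law of cosines, l² = m² + k² − 2·m·k·cos L = 13.244, so l ≈ 3.6392.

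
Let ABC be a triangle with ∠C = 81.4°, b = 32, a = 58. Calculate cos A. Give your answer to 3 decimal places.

By the law of cosines, c² = a² + b² − 2·a·b·cos C = 3832.9, so c ≈ 61.911.
Law of cosines again: cos A = (b² + c² − a²)/(2·b·c) ≈ 0.37678, so ∠A ≈ 67.87°.

0.377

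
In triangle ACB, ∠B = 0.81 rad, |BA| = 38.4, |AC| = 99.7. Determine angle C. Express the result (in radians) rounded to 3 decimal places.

0.283

Law of sines: sin C = |BA|·sin B/|AC| ≈ 0.27896.
Since |AC| ≥ |BA|, only the acute value applies: ∠C ≈ 0.283 rad.
Then ∠A = π − ∠B − ∠C ≈ 2.049 rad.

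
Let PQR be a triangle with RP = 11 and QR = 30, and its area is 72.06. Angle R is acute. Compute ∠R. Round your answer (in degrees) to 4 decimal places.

25.8953

From area = ½·QR·RP·sin R, we get sin R = 2·area/(QR·RP) ≈ 0.43673.
Taking the acute solution, ∠R ≈ 25.90°.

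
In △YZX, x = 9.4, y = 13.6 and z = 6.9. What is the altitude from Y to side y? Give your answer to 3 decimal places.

4.416

Semiperimeter s = (13.6 + 6.9 + 9.4)/2 = 14.95.
Heron's formula: area = √(14.95·1.35·8.05·5.55) ≈ 30.028.
The altitude from Y has length 2·area/y ≈ 4.4159.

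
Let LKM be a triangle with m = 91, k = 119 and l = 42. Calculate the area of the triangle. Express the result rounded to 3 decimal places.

Semiperimeter s = (42 + 119 + 91)/2 = 126.
Heron's formula: area = √(126·84·7·35) ≈ 1610.3.

1610.304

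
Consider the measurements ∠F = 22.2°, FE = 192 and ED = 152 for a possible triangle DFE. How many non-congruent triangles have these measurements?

FE·sin F = 192·sin(22.2°) ≈ 72.55.
Since FE sin F < ED < FE (72.55 < 152 < 192), two triangles exist.

2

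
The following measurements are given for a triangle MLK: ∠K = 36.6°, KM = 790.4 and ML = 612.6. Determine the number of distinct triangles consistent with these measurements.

KM·sin K = 790.4·sin(36.6°) ≈ 471.3.
Since KM sin K < ML < KM (471.3 < 612.6 < 790.4), two triangles exist.

2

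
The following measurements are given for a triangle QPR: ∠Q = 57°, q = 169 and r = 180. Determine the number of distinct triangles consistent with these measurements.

2

r·sin Q = 180·sin(57°) ≈ 151.
Since r sin Q < q < r (151 < 169 < 180), two triangles exist.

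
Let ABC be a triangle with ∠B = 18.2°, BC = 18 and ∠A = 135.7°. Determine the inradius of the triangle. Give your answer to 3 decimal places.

The third angle is ∠C = 180° − ∠A − ∠B = 26.10°.
Law of sines: CA = BC·sin B/sin A ≈ 8.0497.
Law of sines: AB = BC·sin C/sin A ≈ 11.338.
Area = ½·BC·CA·sin C ≈ 31.872.
Semiperimeter s = (18+8.0497+11.338)/2 = 18.694.
Inradius = area/s = 31.872/18.694 ≈ 1.7049.

r ≈ 1.705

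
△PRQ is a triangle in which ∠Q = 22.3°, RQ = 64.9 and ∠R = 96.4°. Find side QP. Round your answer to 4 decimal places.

73.5288

The third angle is ∠P = 180° − ∠R − ∠Q = 61.30°.
Law of sines: QP = RQ·sin R/sin P ≈ 73.529.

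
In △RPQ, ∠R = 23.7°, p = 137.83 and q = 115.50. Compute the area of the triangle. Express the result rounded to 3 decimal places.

3199.377

Area = ½·p·q·sin R ≈ 3199.4.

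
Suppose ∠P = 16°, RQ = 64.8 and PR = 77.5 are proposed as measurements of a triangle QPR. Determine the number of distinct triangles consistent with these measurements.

2

PR·sin P = 77.5·sin(16°) ≈ 21.36.
Since PR sin P < RQ < PR (21.36 < 64.8 < 77.5), two triangles exist.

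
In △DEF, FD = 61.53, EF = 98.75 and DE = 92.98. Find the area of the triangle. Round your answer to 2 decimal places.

Semiperimeter s = (98.75 + 61.53 + 92.98)/2 = 126.63.
Heron's formula: area = √(126.63·27.88·65.1·33.65) ≈ 2781.

2780.98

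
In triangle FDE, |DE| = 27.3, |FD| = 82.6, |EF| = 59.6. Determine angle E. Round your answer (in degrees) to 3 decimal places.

140.898

By the law of cosines, cos E = (|DE|² + |EF|² − |FD|²) / (2·|DE|·|EF|) ≈ -0.77603, so ∠E ≈ 140.90°.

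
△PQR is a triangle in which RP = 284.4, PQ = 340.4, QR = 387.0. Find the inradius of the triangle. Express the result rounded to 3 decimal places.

92.821

Semiperimeter s = (387 + 284.4 + 340.4)/2 = 505.9.
Heron's formula: area = √(505.9·118.9·221.5·165.5) ≈ 46958.
Inradius = area/s = 46958/505.9 ≈ 92.821.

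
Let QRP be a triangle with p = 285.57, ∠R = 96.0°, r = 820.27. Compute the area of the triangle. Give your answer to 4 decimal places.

105037.2801

Law of sines: sin P = p·sin R/r ≈ 0.34623.
Since r ≥ p, only the acute value applies: ∠P ≈ 20.26°.
Then ∠Q = 180° − ∠R − ∠P ≈ 63.74°.
Law of sines gives q = r·sin Q/sin R ≈ 739.68.
Area = ½·r·p·sin Q ≈ 1.0504e+05.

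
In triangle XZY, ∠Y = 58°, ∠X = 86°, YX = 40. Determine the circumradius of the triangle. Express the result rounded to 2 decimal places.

The third angle is ∠Z = 180° − ∠Y − ∠X = 36.00°.
Law of sines: ZY = YX·sin X/sin Z ≈ 67.886.
Law of sines: XZ = YX·sin Y/sin Z ≈ 57.711.
Circumradius = YX/(2 sin Z) ≈ 34.026.

34.03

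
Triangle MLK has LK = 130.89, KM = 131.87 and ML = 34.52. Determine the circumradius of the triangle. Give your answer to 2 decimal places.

R ≈ 66.29

By the law of cosines, cos M = (KM² + ML² − LK²) / (2·KM·ML) ≈ 0.15917, so ∠M ≈ 80.84°.
Circumradius = LK/(2 sin M) ≈ 66.29.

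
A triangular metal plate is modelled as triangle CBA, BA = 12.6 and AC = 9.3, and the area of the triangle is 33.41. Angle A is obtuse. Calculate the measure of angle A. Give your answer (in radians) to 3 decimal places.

From area = ½·BA·AC·sin A, we get sin A = 2·area/(BA·AC) ≈ 0.57023.
Taking the obtuse solution, ∠A ≈ 2.535 rad.

2.535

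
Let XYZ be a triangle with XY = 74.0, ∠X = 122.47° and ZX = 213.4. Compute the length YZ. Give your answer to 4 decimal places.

By the law of cosines, YZ² = ZX² + XY² − 2·ZX·XY·cos X = 67971, so YZ ≈ 260.71.

260.7130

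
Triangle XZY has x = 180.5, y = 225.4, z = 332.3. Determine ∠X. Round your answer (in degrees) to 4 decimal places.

By the law of cosines, cos X = (z² + y² − x²) / (2·z·y) ≈ 0.85879, so ∠X ≈ 30.82°.

30.8185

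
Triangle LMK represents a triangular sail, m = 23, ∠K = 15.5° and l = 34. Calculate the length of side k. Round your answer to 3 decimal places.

By the law of cosines, k² = l² + m² − 2·l·m·cos K = 177.88, so k ≈ 13.337.

13.337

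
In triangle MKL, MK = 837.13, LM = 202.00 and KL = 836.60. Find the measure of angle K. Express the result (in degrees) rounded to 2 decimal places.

By the law of cosines, cos K = (MK² + KL² − LM²) / (2·MK·KL) ≈ 0.97087, so ∠K ≈ 13.86°.

∠K ≈ 13.86°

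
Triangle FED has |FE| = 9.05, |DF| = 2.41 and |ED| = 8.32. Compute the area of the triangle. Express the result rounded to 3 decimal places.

9.877

Semiperimeter s = (8.32 + 2.41 + 9.05)/2 = 9.89.
Heron's formula: area = √(9.89·1.57·7.48·0.84) ≈ 9.8773.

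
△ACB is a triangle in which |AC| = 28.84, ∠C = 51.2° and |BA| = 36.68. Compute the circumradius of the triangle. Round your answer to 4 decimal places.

R ≈ 23.5328

Law of sines: sin B = |AC|·sin C/|BA| ≈ 0.61276.
Since |BA| ≥ |AC|, only the acute value applies: ∠B ≈ 37.79°.
Then ∠A = 180° − ∠C − ∠B ≈ 91.01°.
Law of sines gives |CB| = |BA|·sin A/sin C ≈ 47.058.
Circumradius = |BA|/(2 sin C) ≈ 23.533.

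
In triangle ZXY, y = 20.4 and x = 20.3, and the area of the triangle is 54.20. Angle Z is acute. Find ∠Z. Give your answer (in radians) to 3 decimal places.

From area = ½·x·y·sin Z, we get sin Z = 2·area/(x·y) ≈ 0.26176.
Taking the acute solution, ∠Z ≈ 0.265 rad.

0.265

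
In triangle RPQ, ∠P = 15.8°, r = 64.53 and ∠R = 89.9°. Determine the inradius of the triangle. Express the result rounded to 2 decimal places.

The third angle is ∠Q = 180° − ∠R − ∠P = 74.30°.
Law of sines: p = r·sin P/sin R ≈ 17.57.
Law of sines: q = r·sin Q/sin R ≈ 62.123.
Area = ½·r·p·sin Q ≈ 545.75.
Semiperimeter s = (64.53+17.57+62.123)/2 = 72.111.
Inradius = area/s = 545.75/72.111 ≈ 7.5682.

7.57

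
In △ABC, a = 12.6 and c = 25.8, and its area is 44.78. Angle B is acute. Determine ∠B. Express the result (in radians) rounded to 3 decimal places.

∠B ≈ 0.279 rad

From area = ½·c·a·sin B, we get sin B = 2·area/(c·a) ≈ 0.27550.
Taking the acute solution, ∠B ≈ 0.279 rad.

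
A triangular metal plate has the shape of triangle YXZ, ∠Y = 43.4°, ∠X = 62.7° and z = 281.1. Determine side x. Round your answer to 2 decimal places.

The third angle is ∠Z = 180° − ∠Y − ∠X = 73.90°.
Law of sines: x = z·sin X/sin Z ≈ 259.99.

259.99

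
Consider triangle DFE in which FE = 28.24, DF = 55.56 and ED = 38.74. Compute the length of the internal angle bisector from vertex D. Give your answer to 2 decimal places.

By the law of cosines, cos D = (ED² + DF² − FE²) / (2·ED·DF) ≈ 0.88046, so ∠D ≈ 28.30°.
The bisector from D has length 2·ED·DF·cos(∠D/2)/(ED+DF) ≈ 44.265.

t_D ≈ 44.26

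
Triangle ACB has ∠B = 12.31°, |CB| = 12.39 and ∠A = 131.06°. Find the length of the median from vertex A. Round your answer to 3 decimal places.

The third angle is ∠C = 180° − ∠B − ∠A = 36.63°.
Law of sines: |BA| = |CB|·sin C/sin A ≈ 9.804.
Law of sines: |AC| = |CB|·sin B/sin A ≈ 3.5033.
Median from A: ½√(2·|BA|² + 2·|AC|² − |CB|²) ≈ 3.9771.

m_A ≈ 3.977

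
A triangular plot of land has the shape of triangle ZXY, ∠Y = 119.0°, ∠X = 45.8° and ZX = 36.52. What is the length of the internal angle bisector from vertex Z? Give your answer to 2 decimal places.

32.61

The third angle is ∠Z = 180° − ∠X − ∠Y = 15.20°.
Law of sines: XY = ZX·sin Z/sin Y ≈ 10.948.
Law of sines: YZ = ZX·sin X/sin Y ≈ 29.935.
The bisector from Z has length 2·YZ·ZX·cos(∠Z/2)/(YZ+ZX) ≈ 32.612.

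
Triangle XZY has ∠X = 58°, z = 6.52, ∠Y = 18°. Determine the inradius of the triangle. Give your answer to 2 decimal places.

r ≈ 0.80

The third angle is ∠Z = 180° − ∠Y − ∠X = 104.00°.
Law of sines: x = z·sin X/sin Z ≈ 5.6985.
Law of sines: y = z·sin Y/sin Z ≈ 2.0765.
Area = ½·z·x·sin Y ≈ 5.7407.
Semiperimeter s = (5.6985+6.52+2.0765)/2 = 7.1475.
Inradius = area/s = 5.7407/7.1475 ≈ 0.80317.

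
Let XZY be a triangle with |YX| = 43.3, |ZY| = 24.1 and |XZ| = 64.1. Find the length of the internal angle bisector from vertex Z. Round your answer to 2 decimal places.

t_Z ≈ 34.24

By the law of cosines, cos Z = (|XZ|² + |ZY|² − |YX|²) / (2·|XZ|·|ZY|) ≈ 0.91103, so ∠Z ≈ 24.35°.
The bisector from Z has length 2·|XZ|·|ZY|·cos(∠Z/2)/(|XZ|+|ZY|) ≈ 34.242.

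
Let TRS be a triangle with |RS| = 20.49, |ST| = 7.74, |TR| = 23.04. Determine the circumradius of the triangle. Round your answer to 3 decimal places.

11.672

By the law of cosines, cos T = (|ST|² + |TR|² − |RS|²) / (2·|ST|·|TR|) ≈ 0.47919, so ∠T ≈ 61.37°.
Circumradius = |RS|/(2 sin T) ≈ 11.672.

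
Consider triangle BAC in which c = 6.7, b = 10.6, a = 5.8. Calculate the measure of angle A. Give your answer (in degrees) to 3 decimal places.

By the law of cosines, cos A = (c² + b² − a²) / (2·c·b) ≈ 0.87025, so ∠A ≈ 29.51°.

∠A ≈ 29.513°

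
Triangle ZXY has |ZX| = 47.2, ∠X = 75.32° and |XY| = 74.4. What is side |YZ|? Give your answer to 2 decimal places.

77.35

By the law of cosines, |YZ|² = |ZX|² + |XY|² − 2·|ZX|·|XY|·cos X = 5983.3, so |YZ| ≈ 77.352.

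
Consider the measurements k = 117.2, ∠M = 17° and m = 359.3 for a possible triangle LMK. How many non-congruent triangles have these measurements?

k·sin M = 117.2·sin(17°) ≈ 34.27.
Since m ≥ k, exactly one triangle exists.

1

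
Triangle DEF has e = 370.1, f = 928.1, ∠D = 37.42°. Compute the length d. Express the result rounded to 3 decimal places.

672.862

By the law of cosines, d² = e² + f² − 2·e·f·cos D = 4.5274e+05, so d ≈ 672.86.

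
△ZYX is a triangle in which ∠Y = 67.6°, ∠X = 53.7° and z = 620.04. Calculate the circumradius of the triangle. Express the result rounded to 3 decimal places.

R ≈ 362.826

The third angle is ∠Z = 180° − ∠Y − ∠X = 58.70°.
Law of sines: y = z·sin Y/sin Z ≈ 670.9.
Law of sines: x = z·sin X/sin Z ≈ 584.82.
Circumradius = z/(2 sin Z) ≈ 362.83.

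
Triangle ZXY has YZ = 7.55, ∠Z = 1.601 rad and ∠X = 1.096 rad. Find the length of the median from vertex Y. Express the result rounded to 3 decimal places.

The third angle is ∠Y = π − ∠Z − ∠X = 0.445 rad.
Law of sines: XY = YZ·sin Z/sin X ≈ 8.4851.
Law of sines: ZX = YZ·sin Y/sin X ≈ 3.651.
Median from Y: ½√(2·XY² + 2·YZ² − ZX²) ≈ 7.821.

7.821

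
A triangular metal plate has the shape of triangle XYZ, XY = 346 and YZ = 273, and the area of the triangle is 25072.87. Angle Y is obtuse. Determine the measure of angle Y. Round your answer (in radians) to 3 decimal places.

∠Y ≈ 2.582 rad

From area = ½·XY·YZ·sin Y, we get sin Y = 2·area/(XY·YZ) ≈ 0.53088.
Taking the obtuse solution, ∠Y ≈ 2.582 rad.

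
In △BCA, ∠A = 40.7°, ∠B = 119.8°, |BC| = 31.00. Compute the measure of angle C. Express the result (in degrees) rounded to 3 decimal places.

∠C ≈ 19.500°

The third angle is ∠C = 180° − ∠A − ∠B = 19.50°.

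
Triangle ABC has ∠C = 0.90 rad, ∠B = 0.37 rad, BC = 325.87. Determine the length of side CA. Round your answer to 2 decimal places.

The third angle is ∠A = π − ∠B − ∠C = 1.872 rad.
Law of sines: CA = BC·sin B/sin A ≈ 123.38.

123.38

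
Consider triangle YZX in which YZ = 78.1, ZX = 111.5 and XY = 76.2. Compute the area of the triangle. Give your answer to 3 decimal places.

Semiperimeter s = (111.5 + 76.2 + 78.1)/2 = 132.9.
Heron's formula: area = √(132.9·21.4·56.7·54.8) ≈ 2972.7.

area ≈ 2972.701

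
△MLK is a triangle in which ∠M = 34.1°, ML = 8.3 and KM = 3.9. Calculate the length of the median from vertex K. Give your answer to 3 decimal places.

2.372

By the law of cosines, LK² = KM² + ML² − 2·KM·ML·cos M = 30.491, so LK ≈ 5.5219.
Median from K: ½√(2·LK² + 2·KM² − ML²) ≈ 2.3724.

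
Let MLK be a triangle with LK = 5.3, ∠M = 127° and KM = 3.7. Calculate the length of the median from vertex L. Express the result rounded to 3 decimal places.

m_L ≈ 3.603

Law of sines: sin L = KM·sin M/LK ≈ 0.55754.
Since LK ≥ KM, only the acute value applies: ∠L ≈ 33.89°.
Then ∠K = 180° − ∠M − ∠L ≈ 19.11°.
Law of sines gives ML = LK·sin K/sin M ≈ 2.1731.
Median from L: ½√(2·ML² + 2·LK² − KM²) ≈ 3.6033.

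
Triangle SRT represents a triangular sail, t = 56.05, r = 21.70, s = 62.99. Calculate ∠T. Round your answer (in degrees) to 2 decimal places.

61.68

By the law of cosines, cos T = (s² + r² − t²) / (2·s·r) ≈ 0.47445, so ∠T ≈ 61.68°.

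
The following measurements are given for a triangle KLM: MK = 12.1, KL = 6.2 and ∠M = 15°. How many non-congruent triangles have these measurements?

MK·sin M = 12.1·sin(15°) ≈ 3.132.
Since MK sin M < KL < MK (3.132 < 6.2 < 12.1), two triangles exist.

2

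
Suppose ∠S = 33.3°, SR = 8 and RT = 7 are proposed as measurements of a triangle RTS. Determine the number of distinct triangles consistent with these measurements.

SR·sin S = 8·sin(33.3°) ≈ 4.392.
Since SR sin S < RT < SR (4.392 < 7 < 8), two triangles exist.

2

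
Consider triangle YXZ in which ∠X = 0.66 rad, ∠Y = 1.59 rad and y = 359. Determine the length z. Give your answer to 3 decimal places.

The third angle is ∠Z = π − ∠Y − ∠X = 0.892 rad.
Law of sines: z = y·sin Z/sin Y ≈ 279.38.

279.380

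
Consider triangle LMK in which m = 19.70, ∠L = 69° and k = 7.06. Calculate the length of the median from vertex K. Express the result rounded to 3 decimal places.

By the law of cosines, l² = m² + k² − 2·m·k·cos L = 338.25, so l ≈ 18.392.
Median from K: ½√(2·l² + 2·m² − k²) ≈ 18.727.

m_K ≈ 18.727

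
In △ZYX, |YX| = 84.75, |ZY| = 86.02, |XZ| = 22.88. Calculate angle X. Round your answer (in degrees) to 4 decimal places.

By the law of cosines, cos X = (|YX|² + |XZ|² − |ZY|²) / (2·|YX|·|XZ|) ≈ 0.07906, so ∠X ≈ 85.47°.

85.4653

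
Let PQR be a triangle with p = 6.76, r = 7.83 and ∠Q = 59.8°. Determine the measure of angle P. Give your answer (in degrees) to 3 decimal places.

52.832

By the law of cosines, q² = r² + p² − 2·r·p·cos Q = 53.756, so q ≈ 7.3318.
Law of cosines again: cos P = (q² + r² − p²)/(2·q·r) ≈ 0.60416, so ∠P ≈ 52.83°.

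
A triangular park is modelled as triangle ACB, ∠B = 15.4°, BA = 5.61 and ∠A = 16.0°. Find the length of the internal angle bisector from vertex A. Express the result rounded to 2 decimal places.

The third angle is ∠C = 180° − ∠B − ∠A = 148.60°.
Law of sines: CB = BA·sin A/sin C ≈ 2.9679.
Law of sines: AC = BA·sin B/sin C ≈ 2.8594.
The bisector from A has length 2·BA·AC·cos(∠A/2)/(BA+AC) ≈ 3.7512.

t_A ≈ 3.75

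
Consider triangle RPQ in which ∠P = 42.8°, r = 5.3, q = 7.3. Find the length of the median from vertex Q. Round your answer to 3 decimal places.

m_Q ≈ 3.609

By the law of cosines, p² = q² + r² − 2·q·r·cos P = 24.604, so p ≈ 4.9602.
Median from Q: ½√(2·r² + 2·p² − q²) ≈ 3.6089.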